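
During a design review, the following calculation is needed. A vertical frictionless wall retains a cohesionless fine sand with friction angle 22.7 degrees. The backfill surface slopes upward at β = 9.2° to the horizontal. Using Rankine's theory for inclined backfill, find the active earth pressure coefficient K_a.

K_a = cos β · (cos β − √(cos²β − cos²φ)) / (cos β + √(cos²β − cos²φ)).
cos β = 0.9871, cos φ = 0.9225, √(cos²β − cos²φ) = 0.3512.
K_a = 0.9871 × (0.9871 − 0.3512)/(0.9871 + 0.3512) = 0.4690.

0.469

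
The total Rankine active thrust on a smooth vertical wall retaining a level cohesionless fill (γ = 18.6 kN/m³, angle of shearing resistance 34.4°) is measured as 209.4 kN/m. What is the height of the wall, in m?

9.00 m

K_a = 0.2780. P_a = ½ K_a γ H² ⇒ H = √(2P_a/(K_a γ)).
H = √(2×209.4/(0.2780×18.6)) = 9.000 m.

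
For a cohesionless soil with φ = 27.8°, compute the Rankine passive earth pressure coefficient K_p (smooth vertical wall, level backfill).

2.75

K_p = (1 + sin φ)/(1 − sin φ) = tan²(45° + 27.8°/2) = 2.748.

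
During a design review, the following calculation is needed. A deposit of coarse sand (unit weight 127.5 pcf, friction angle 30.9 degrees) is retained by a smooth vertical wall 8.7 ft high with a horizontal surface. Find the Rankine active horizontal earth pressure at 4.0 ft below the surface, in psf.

K_a = (1 − sin φ)/(1 + sin φ) = 0.3214.
σ_h = K_a γ z = 0.3214 × 127.5 × 4.0 = 163.9 psf.

164 psf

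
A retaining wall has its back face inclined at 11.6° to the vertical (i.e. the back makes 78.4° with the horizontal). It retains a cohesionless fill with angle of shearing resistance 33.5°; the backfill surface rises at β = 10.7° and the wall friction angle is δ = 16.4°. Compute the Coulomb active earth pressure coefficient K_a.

K_a = sin²(α+φ) / [sin²α · sin(α−δ) · (1 + √{sin(φ+δ)sin(φ−β) / (sin(α−δ)sin(α+β))})²].
With α = 78.4°, φ = 33.5°, δ = 16.4°, β = 10.7°: K_a = 0.4073.

0.407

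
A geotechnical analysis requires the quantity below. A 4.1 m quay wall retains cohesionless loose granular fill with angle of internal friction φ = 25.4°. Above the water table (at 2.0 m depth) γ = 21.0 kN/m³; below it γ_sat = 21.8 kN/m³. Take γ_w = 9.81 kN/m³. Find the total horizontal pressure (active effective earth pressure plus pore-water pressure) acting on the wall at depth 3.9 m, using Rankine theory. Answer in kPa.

K_a = (1 − sin φ)/(1 + sin φ) = 0.3996.
γ' = 21.8 − 9.81 = 11.99 kN/m³.
Effective vertical stress at 3.9 m: σ'_v = 21.0×2.0 + 11.99×1.90 = 64.78 kPa.
σ'_h = K_a σ'_v = 0.3996 × 64.78 = 25.89 kPa; u = γ_w × 1.90 = 18.64 kPa.
Total σ_h = 25.89 + 18.64 = 44.53 kPa.

44.5 kPa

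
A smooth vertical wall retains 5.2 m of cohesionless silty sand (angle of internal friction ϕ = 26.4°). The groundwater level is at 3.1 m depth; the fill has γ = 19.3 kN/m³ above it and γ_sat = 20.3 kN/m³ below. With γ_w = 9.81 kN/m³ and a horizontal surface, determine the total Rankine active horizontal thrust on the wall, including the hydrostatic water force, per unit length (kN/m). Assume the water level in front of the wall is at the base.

114 kN/m

K_a = tan²(45° − φ/2) = 0.3844.
γ' = 20.3 − 9.81 = 10.49 kN/m³. Depth below WT = 2.1 m.
σ'_h at WT = K_a γ d_w = 23.00 kPa; at base = 23.00 + K_a γ' × 2.1 = 31.47 kPa.
P₁ (0–3.1 m) = ½×23.00×3.1 = 35.65. P₂ (3.1–5.2 m) = ½(23.00+31.47)×2.1 = 57.19.
P_w = ½ γ_w h₂² = 0.5×9.81×2.1² = 21.63. Total = 35.65+57.19+21.63 = 114.5 kN/m.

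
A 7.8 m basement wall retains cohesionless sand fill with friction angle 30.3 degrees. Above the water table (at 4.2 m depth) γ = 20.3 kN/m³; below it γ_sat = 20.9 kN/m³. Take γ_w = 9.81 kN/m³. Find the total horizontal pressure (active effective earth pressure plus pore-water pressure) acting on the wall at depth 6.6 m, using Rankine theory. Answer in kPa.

K_a = (1 − sin φ)/(1 + sin φ) = 0.3293.
γ' = 20.9 − 9.81 = 11.09 kN/m³.
Effective vertical stress at 6.6 m: σ'_v = 20.3×4.2 + 11.09×2.40 = 111.9 kPa.
σ'_h = K_a σ'_v = 0.3293 × 111.9 = 36.84 kPa; u = γ_w × 2.40 = 23.54 kPa.
Total σ_h = 36.84 + 23.54 = 60.39 kPa.

60.4 kPa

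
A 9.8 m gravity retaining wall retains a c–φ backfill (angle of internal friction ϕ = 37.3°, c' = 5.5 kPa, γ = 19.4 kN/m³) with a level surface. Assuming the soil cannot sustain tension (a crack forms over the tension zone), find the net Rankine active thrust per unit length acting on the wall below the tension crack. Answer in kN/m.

K_a = 0.2453; √K_a = 0.4953.
Tension-crack depth z_c = 2c/(γ√K_a) = 2×5.5/(19.4×0.4953) = 1.145 m.
σ_a at base = K_a γ H − 2c√K_a = 0.2453×19.4×9.8 − 2×5.5×0.4953 = 41.20 kPa.
P_a = ½ × 41.20 × (H − z_c) = 0.5×41.20×8.655 = 178.3 kN/m.

178 kN/m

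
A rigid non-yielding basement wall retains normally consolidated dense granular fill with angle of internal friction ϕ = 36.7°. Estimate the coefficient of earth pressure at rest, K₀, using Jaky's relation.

K₀ = 1 − sin φ' = 1 − sin 36.7° = 0.4024.

0.402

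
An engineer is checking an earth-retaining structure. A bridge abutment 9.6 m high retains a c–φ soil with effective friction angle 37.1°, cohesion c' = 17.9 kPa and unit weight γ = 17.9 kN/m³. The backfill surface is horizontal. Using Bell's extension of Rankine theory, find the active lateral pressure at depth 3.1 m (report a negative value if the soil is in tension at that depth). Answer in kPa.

-4.08 kPa

K_a = (1 − sin φ)/(1 + sin φ) = 0.2475.
σ_a = K_a γ z − 2c√K_a = 0.2475×17.9×3.1 − 2×17.9×0.4975 = -4.077 kPa.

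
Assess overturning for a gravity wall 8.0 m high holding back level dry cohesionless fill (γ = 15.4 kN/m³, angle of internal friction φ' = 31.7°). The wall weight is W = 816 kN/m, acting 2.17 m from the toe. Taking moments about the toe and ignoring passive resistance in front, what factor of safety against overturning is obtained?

4.33

K_a = tan²(45° − 31.7°/2) = 0.3111.
P_a = ½K_aγH² = 0.5×0.3111×15.4×8.0² = 153.3 kN/m, acting at H/3 = 2.667 m above the base.
Overturning moment M_o = P_a × H/3 = 153.3 × 2.667 = 408.8.
Resisting moment M_r = W × 2.17 = 816 × 2.17 = 1771.
FS_overturning = M_r/M_o = 1771/408.8 = 4.332.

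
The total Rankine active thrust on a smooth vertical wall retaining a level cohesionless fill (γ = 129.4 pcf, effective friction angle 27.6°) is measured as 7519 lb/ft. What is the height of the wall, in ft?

K_a = 0.3668. P_a = ½ K_a γ H² ⇒ H = √(2P_a/(K_a γ)).
H = √(2×7519/(0.3668×129.4)) = 17.80 ft.

17.8 ft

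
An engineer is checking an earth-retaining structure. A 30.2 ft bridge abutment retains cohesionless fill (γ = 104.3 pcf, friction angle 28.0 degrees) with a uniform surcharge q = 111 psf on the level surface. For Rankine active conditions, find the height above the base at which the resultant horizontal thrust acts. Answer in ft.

K_a = 0.3610.
Triangular part P₁ = ½K_aγH² = 17170 at H/3 = 10.07 ft; rectangular part P₂ = K_a q H = 1210 at H/2 = 15.10 ft.
ȳ = (P₁·10.07 + P₂·15.10)/(P₁+P₂) = 10.40 ft.

10.4 ft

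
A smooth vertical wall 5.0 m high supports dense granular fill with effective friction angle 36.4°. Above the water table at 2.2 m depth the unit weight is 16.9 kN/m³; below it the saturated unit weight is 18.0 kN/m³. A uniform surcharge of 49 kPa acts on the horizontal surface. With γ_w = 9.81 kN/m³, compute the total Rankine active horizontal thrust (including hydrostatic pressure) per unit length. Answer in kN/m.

146 kN/m

K_a = tan²(45° − φ/2) = 0.2552.
γ' = 18.0 − 9.81 = 8.190 kN/m³. h₂ = H − d_w = 2.8 m.
σ'_h: at surface K_a·q = 12.50; at WT K_a(q+γd_w) = 21.99; at base K_a(q+γd_w+γ'h₂) = 27.84 kPa.
P₁ = ½(12.50+21.99)×2.2 = 37.94; P₂ = ½(21.99+27.84)×2.8 = 69.76; P_w = ½γ_w h₂² = 38.46.
Total = 37.94+69.76+38.46 = 146.2 kN/m.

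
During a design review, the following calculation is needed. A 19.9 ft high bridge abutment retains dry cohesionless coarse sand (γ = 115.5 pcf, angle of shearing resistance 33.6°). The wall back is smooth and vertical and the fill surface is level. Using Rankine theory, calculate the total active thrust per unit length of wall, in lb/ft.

6580 lb/ft

K_a = tan²(45° − φ/2) = 0.2875.
P_a = ½ K_a γ H² = 0.5 × 0.2875 × 115.5 × 19.9² = 6575 lb/ft.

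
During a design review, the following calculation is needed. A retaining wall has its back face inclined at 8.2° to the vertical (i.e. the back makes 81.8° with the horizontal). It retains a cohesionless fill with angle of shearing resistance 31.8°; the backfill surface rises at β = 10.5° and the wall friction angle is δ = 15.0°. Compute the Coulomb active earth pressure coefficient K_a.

0.395

K_a = sin²(α+φ) / [sin²α · sin(α−δ) · (1 + √{sin(φ+δ)sin(φ−β) / (sin(α−δ)sin(α+β))})²].
With α = 81.8°, φ = 31.8°, δ = 15.0°, β = 10.5°: K_a = 0.3948.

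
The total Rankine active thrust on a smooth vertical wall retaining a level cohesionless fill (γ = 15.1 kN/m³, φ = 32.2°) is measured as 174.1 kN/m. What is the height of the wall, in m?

K_a = 0.3047. P_a = ½ K_a γ H² ⇒ H = √(2P_a/(K_a γ)).
H = √(2×174.1/(0.3047×15.1)) = 8.699 m.

8.70 m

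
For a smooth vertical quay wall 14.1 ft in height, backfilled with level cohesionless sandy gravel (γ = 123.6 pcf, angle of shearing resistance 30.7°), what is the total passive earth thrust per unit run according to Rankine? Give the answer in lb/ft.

K_p = tan²(45° + φ/2) = 3.086.
P_p = ½ K_p γ H² = 0.5 × 3.086 × 123.6 × 14.1² = 37920 lb/ft.

37900 lb/ft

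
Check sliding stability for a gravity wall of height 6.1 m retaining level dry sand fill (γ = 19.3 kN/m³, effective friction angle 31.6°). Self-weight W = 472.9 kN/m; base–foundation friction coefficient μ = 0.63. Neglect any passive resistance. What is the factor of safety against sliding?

K_a = tan²(45° − 31.6°/2) = 0.3123.
P_a = ½K_aγH² = 0.5×0.3123×19.3×6.1² = 112.2 kN/m, acting at H/3 = 2.033 m above the base.
FS_sliding = μW / P_a = 0.63×472.9 / 112.2 = 2.656.

2.66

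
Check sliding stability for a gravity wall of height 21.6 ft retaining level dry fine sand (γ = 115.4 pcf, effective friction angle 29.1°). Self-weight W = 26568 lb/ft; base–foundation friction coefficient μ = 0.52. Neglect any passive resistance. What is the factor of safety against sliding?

1.48

K_a = tan²(45° − 29.1°/2) = 0.3456.
P_a = ½K_aγH² = 0.5×0.3456×115.4×21.6² = 9303 lb/ft, acting at H/3 = 7.200 ft above the base.
FS_sliding = μW / P_a = 0.52×26568 / 9303 = 1.485.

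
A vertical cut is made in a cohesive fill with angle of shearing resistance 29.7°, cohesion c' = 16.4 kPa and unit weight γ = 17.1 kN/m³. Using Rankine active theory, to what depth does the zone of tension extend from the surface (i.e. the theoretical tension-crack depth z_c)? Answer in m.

3.30 m

K_a = tan²(45° − 29.7°/2) = 0.3374; √K_a = 0.5808.
The active pressure is zero where K_a γ z = 2c√K_a, so z_c = 2c/(γ√K_a) = 2×16.4/(17.1×0.5808) = 3.302 m.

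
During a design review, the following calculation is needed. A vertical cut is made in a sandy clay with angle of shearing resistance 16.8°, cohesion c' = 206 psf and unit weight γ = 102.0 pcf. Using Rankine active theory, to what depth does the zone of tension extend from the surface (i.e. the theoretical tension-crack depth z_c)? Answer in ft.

5.44 ft

K_a = tan²(45° − 16.8°/2) = 0.5516; √K_a = 0.7427.
The active pressure is zero where K_a γ z = 2c√K_a, so z_c = 2c/(γ√K_a) = 2×206/(102.0×0.7427) = 5.439 ft.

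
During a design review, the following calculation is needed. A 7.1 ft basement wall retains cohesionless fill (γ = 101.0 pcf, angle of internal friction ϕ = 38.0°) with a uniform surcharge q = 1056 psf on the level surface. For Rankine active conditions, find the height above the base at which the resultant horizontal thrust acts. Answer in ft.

3.25 ft

K_a = 0.2379.
Triangular part P₁ = ½K_aγH² = 605.6 at H/3 = 2.367 ft; rectangular part P₂ = K_a q H = 1784 at H/2 = 3.550 ft.
ȳ = (P₁·2.367 + P₂·3.550)/(P₁+P₂) = 3.250 ft.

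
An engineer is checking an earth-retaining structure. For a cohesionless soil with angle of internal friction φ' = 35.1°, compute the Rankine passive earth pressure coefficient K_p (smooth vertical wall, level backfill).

K_p = (1 + sin φ)/(1 − sin φ) = tan²(45° + 35.1°/2) = 3.706.

3.71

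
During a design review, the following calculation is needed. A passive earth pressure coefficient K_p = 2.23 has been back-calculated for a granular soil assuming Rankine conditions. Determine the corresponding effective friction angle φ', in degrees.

K_p = (1+sin φ)/(1−sin φ) ⇒ sin φ = (K_p − 1)/(K_p + 1) = 0.3808.
φ = arcsin(0.3808) = 22.38°.

22.4°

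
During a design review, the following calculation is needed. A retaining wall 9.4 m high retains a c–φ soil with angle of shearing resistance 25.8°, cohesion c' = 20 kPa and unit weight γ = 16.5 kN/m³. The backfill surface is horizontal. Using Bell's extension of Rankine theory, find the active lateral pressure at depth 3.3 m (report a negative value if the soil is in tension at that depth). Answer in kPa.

-3.67 kPa

K_a = (1 − sin φ)/(1 + sin φ) = 0.3935.
σ_a = K_a γ z − 2c√K_a = 0.3935×16.5×3.3 − 2×20×0.6273 = -3.666 kPa.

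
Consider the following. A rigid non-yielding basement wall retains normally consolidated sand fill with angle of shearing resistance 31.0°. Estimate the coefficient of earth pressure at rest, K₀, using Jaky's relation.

K₀ = 1 − sin φ' = 1 − sin 31.0° = 0.4850.

0.485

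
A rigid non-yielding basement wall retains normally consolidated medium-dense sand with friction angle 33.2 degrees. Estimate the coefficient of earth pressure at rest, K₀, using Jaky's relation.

0.452

K₀ = 1 − sin φ' = 1 − sin 33.2° = 0.4524.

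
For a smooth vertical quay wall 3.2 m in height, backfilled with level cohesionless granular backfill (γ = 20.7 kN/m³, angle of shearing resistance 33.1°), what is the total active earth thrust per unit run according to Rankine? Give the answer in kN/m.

31.1 kN/m

K_a = tan²(45° − φ/2) = 0.2936.
P_a = ½ K_a γ H² = 0.5 × 0.2936 × 20.7 × 3.2² = 31.11 kN/m.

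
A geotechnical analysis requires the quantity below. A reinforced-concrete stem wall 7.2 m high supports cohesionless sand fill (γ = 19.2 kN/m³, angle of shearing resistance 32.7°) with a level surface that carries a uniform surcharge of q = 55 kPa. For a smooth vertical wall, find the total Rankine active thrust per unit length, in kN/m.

267 kN/m

K_a = tan²(45° − φ/2) = 0.2985.
Soil triangle: ½ K_a γ H² = 0.5×0.2985×19.2×7.2² = 148.6 kN/m.
Surcharge rectangle: K_a q H = 0.2985×55×7.2 = 118.2 kN/m.
Total = 148.6 + 118.2 = 266.8 kN/m.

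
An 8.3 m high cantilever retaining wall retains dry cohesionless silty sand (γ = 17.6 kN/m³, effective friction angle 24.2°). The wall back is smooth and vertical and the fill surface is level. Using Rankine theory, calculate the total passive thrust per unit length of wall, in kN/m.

1450 kN/m

K_p = tan²(45° + φ/2) = 2.389.
P_p = ½ K_p γ H² = 0.5 × 2.389 × 17.6 × 8.3² = 1449 kN/m.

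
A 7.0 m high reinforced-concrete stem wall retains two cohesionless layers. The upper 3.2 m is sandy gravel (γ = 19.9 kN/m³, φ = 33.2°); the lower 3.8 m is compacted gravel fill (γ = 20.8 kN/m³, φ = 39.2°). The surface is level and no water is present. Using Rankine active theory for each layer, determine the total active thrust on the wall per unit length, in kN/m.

K_a1 = tan²(45°−33.2°/2) = 0.2924; K_a2 = tan²(45°−39.2°/2) = 0.2255.
Layer 1: σ at base = K_a1 γ₁ h₁ = 18.62 kPa; P₁ = ½×18.62×3.2 = 29.79.
Layer 2: σ_v at top = γ₁h₁ = 63.68; σ_h top = K_a2×63.68 = 14.36; σ_h base = K_a2×(63.68+20.8×3.8) = 32.18.
P₂ = ½(14.36+32.18)×3.8 = 88.42. Total P_a = 29.79+88.42 = 118.2 kN/m.

118 kN/m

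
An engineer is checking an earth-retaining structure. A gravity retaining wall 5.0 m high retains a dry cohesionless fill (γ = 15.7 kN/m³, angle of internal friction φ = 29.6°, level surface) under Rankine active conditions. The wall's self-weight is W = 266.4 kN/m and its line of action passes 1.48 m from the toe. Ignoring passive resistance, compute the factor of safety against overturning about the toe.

K_a = tan²(45° − 29.6°/2) = 0.3387.
P_a = ½K_aγH² = 0.5×0.3387×15.7×5.0² = 66.48 kN/m, acting at H/3 = 1.667 m above the base.
Overturning moment M_o = P_a × H/3 = 66.48 × 1.667 = 110.8.
Resisting moment M_r = W × 1.48 = 266.4 × 1.48 = 394.3.
FS_overturning = M_r/M_o = 394.3/110.8 = 3.559.

3.56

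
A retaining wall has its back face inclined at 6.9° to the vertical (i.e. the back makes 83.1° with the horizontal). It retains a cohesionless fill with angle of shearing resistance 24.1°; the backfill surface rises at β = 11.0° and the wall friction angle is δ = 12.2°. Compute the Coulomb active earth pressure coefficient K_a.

0.517

K_a = sin²(α+φ) / [sin²α · sin(α−δ) · (1 + √{sin(φ+δ)sin(φ−β) / (sin(α−δ)sin(α+β))})²].
With α = 83.1°, φ = 24.1°, δ = 12.2°, β = 11.0°: K_a = 0.5165.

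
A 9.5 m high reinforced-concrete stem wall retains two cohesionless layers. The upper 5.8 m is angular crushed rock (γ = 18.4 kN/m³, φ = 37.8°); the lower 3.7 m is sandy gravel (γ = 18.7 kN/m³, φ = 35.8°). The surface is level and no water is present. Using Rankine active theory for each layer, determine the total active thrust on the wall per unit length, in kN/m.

211 kN/m

K_a1 = tan²(45°−37.8°/2) = 0.2400; K_a2 = tan²(45°−35.8°/2) = 0.2619.
Layer 1: σ at base = K_a1 γ₁ h₁ = 25.61 kPa; P₁ = ½×25.61×5.8 = 74.28.
Layer 2: σ_v at top = γ₁h₁ = 106.7; σ_h top = K_a2×106.7 = 27.95; σ_h base = K_a2×(106.7+18.7×3.7) = 46.06.
P₂ = ½(27.95+46.06)×3.7 = 136.9. Total P_a = 74.28+136.9 = 211.2 kN/m.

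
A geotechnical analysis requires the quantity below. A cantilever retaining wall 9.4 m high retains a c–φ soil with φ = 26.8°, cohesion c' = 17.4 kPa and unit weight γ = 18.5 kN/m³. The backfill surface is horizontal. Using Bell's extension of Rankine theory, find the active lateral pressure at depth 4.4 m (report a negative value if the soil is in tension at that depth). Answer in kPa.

K_a = (1 − sin φ)/(1 + sin φ) = 0.3785.
σ_a = K_a γ z − 2c√K_a = 0.3785×18.5×4.4 − 2×17.4×0.6152 = 9.399 kPa.

9.40 kPa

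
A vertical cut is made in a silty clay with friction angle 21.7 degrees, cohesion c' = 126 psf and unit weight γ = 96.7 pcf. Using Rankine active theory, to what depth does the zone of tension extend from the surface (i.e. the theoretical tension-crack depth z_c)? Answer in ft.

3.84 ft

K_a = tan²(45° − 21.7°/2) = 0.4601; √K_a = 0.6783.
The active pressure is zero where K_a γ z = 2c√K_a, so z_c = 2c/(γ√K_a) = 2×126/(96.7×0.6783) = 3.842 ft.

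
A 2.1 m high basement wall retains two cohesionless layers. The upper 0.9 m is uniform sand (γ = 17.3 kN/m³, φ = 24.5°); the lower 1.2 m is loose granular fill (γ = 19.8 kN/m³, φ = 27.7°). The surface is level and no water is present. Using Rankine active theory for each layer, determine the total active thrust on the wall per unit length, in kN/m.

K_a1 = tan²(45°−24.5°/2) = 0.4137; K_a2 = tan²(45°−27.7°/2) = 0.3653.
Layer 1: σ at base = K_a1 γ₁ h₁ = 6.442 kPa; P₁ = ½×6.442×0.9 = 2.899.
Layer 2: σ_v at top = γ₁h₁ = 15.57; σ_h top = K_a2×15.57 = 5.688; σ_h base = K_a2×(15.57+19.8×1.2) = 14.37.
P₂ = ½(5.688+14.37)×1.2 = 12.03. Total P_a = 2.899+12.03 = 14.93 kN/m.

14.9 kN/m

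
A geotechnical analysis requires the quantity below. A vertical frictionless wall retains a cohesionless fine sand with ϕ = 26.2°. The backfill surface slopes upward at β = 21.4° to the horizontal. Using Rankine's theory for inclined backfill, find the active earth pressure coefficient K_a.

K_a = cos β · (cos β − √(cos²β − cos²φ)) / (cos β + √(cos²β − cos²φ)).
cos β = 0.9311, cos φ = 0.8973, √(cos²β − cos²φ) = 0.2486.
K_a = 0.9311 × (0.9311 − 0.2486)/(0.9311 + 0.2486) = 0.5387.

0.539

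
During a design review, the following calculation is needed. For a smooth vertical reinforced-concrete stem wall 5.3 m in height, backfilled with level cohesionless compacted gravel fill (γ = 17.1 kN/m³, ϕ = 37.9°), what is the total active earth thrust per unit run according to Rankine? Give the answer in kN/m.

K_a = tan²(45° − φ/2) = 0.2389.
P_a = ½ K_a γ H² = 0.5 × 0.2389 × 17.1 × 5.3² = 57.39 kN/m.

57.4 kN/m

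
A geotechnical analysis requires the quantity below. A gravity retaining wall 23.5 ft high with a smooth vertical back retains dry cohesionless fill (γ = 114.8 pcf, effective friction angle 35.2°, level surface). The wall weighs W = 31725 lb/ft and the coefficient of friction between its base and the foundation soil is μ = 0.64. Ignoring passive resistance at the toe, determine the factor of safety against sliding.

2.38

K_a = tan²(45° − 35.2°/2) = 0.2687.
P_a = ½K_aγH² = 0.5×0.2687×114.8×23.5² = 8517 lb/ft, acting at H/3 = 7.833 ft above the base.
FS_sliding = μW / P_a = 0.64×31725 / 8517 = 2.384.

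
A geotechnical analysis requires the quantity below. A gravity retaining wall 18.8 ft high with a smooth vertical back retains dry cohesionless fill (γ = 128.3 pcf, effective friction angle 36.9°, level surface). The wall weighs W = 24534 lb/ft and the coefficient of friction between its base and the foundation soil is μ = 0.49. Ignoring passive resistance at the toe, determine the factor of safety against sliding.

2.12

K_a = tan²(45° − 36.9°/2) = 0.2497.
P_a = ½K_aγH² = 0.5×0.2497×128.3×18.8² = 5661 lb/ft, acting at H/3 = 6.267 ft above the base.
FS_sliding = μW / P_a = 0.49×24534 / 5661 = 2.124.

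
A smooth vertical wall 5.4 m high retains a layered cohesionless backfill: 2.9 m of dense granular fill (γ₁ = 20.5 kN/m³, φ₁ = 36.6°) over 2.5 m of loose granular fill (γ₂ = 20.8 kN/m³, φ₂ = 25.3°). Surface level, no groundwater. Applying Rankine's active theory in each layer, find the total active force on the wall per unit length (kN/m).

108 kN/m

K_a1 = tan²(45°−36.6°/2) = 0.2530; K_a2 = tan²(45°−25.3°/2) = 0.4012.
Layer 1: σ at base = K_a1 γ₁ h₁ = 15.04 kPa; P₁ = ½×15.04×2.9 = 21.81.
Layer 2: σ_v at top = γ₁h₁ = 59.45; σ_h top = K_a2×59.45 = 23.85; σ_h base = K_a2×(59.45+20.8×2.5) = 44.71.
P₂ = ½(23.85+44.71)×2.5 = 85.70. Total P_a = 21.81+85.70 = 107.5 kN/m.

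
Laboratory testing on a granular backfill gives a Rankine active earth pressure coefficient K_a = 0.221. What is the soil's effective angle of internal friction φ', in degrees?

K_a = tan²(45° − φ/2) ⇒ 45° − φ/2 = arctan(√0.221) = 25.18°.
φ = 2(45° − 25.18°) = 39.64°.

39.6°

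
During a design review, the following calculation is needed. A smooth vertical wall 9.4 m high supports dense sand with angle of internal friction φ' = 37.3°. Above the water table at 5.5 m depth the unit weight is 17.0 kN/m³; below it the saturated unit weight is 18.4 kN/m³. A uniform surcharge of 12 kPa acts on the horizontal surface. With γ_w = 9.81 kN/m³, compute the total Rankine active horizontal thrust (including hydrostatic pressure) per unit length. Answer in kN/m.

K_a = tan²(45° − φ/2) = 0.2453.
γ' = 18.4 − 9.81 = 8.590 kN/m³. h₂ = H − d_w = 3.9 m.
σ'_h: at surface K_a·q = 2.944; at WT K_a(q+γd_w) = 25.88; at base K_a(q+γd_w+γ'h₂) = 34.10 kPa.
P₁ = ½(2.944+25.88)×5.5 = 79.28; P₂ = ½(25.88+34.10)×3.9 = 117.0; P_w = ½γ_w h₂² = 74.61.
Total = 79.28+117.0+74.61 = 270.9 kN/m.

271 kN/m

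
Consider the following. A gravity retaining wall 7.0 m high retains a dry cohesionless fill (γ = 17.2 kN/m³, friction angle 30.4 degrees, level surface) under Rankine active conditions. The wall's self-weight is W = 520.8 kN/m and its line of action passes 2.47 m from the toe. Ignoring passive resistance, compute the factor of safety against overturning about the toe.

3.99

K_a = tan²(45° − 30.4°/2) = 0.3280.
P_a = ½K_aγH² = 0.5×0.3280×17.2×7.0² = 138.2 kN/m, acting at H/3 = 2.333 m above the base.
Overturning moment M_o = P_a × H/3 = 138.2 × 2.333 = 322.5.
Resisting moment M_r = W × 2.47 = 520.8 × 2.47 = 1286.
FS_overturning = M_r/M_o = 1286/322.5 = 3.989.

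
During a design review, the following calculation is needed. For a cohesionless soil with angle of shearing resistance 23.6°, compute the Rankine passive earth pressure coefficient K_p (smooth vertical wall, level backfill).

2.34

K_p = (1 + sin φ)/(1 − sin φ) = tan²(45° + 23.6°/2) = 2.335.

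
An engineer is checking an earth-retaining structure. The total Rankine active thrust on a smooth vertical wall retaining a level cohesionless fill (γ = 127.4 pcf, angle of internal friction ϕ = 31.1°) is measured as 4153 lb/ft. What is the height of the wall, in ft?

K_a = 0.3188. P_a = ½ K_a γ H² ⇒ H = √(2P_a/(K_a γ)).
H = √(2×4153/(0.3188×127.4)) = 14.30 ft.

14.3 ft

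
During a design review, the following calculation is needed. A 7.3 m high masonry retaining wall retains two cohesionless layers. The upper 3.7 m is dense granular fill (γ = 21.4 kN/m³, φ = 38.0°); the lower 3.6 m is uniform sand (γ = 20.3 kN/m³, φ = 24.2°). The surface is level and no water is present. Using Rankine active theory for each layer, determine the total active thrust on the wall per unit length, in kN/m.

K_a1 = tan²(45°−38.0°/2) = 0.2379; K_a2 = tan²(45°−24.2°/2) = 0.4185.
Layer 1: σ at base = K_a1 γ₁ h₁ = 18.84 kPa; P₁ = ½×18.84×3.7 = 34.85.
Layer 2: σ_v at top = γ₁h₁ = 79.18; σ_h top = K_a2×79.18 = 33.14; σ_h base = K_a2×(79.18+20.3×3.6) = 63.72.
P₂ = ½(33.14+63.72)×3.6 = 174.4. Total P_a = 34.85+174.4 = 209.2 kN/m.

209 kN/m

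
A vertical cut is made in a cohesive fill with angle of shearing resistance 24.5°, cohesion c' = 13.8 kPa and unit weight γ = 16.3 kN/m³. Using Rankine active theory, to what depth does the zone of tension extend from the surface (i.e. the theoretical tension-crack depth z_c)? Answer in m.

2.63 m

K_a = tan²(45° − 24.5°/2) = 0.4137; √K_a = 0.6432.
The active pressure is zero where K_a γ z = 2c√K_a, so z_c = 2c/(γ√K_a) = 2×13.8/(16.3×0.6432) = 2.632 m.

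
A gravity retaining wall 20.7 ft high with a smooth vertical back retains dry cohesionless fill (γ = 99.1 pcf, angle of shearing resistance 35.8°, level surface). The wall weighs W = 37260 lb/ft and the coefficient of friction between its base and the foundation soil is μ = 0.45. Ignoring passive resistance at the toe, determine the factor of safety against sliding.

K_a = tan²(45° − 35.8°/2) = 0.2619.
P_a = ½K_aγH² = 0.5×0.2619×99.1×20.7² = 5560 lb/ft, acting at H/3 = 6.900 ft above the base.
FS_sliding = μW / P_a = 0.45×37260 / 5560 = 3.016.

3.02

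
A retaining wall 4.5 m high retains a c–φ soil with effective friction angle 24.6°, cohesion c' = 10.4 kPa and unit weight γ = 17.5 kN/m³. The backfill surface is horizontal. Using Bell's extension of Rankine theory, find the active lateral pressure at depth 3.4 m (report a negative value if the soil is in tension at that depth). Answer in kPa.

K_a = (1 − sin φ)/(1 + sin φ) = 0.4121.
σ_a = K_a γ z − 2c√K_a = 0.4121×17.5×3.4 − 2×10.4×0.6420 = 11.17 kPa.

11.2 kPa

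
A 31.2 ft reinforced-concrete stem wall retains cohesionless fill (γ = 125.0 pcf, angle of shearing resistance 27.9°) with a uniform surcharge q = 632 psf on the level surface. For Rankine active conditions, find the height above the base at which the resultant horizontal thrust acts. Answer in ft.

K_a = 0.3625.
Triangular part P₁ = ½K_aγH² = 22050 at H/3 = 10.40 ft; rectangular part P₂ = K_a q H = 7147 at H/2 = 15.60 ft.
ȳ = (P₁·10.40 + P₂·15.60)/(P₁+P₂) = 11.67 ft.

11.7 ft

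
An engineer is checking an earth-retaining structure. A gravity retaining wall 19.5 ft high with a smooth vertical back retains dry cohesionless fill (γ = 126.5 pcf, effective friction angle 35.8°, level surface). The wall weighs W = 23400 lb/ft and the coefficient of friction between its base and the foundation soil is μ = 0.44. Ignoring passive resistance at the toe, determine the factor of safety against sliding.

K_a = tan²(45° − 35.8°/2) = 0.2619.
P_a = ½K_aγH² = 0.5×0.2619×126.5×19.5² = 6298 lb/ft, acting at H/3 = 6.500 ft above the base.
FS_sliding = μW / P_a = 0.44×23400 / 6298 = 1.635.

1.63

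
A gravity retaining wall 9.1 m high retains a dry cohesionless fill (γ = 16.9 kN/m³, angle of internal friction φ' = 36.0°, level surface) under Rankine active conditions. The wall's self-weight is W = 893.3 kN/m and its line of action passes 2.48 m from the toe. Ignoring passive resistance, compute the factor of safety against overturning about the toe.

4.02

K_a = tan²(45° − 36.0°/2) = 0.2596.
P_a = ½K_aγH² = 0.5×0.2596×16.9×9.1² = 181.7 kN/m, acting at H/3 = 3.033 m above the base.
Overturning moment M_o = P_a × H/3 = 181.7 × 3.033 = 551.1.
Resisting moment M_r = W × 2.48 = 893.3 × 2.48 = 2215.
FS_overturning = M_r/M_o = 2215/551.1 = 4.020.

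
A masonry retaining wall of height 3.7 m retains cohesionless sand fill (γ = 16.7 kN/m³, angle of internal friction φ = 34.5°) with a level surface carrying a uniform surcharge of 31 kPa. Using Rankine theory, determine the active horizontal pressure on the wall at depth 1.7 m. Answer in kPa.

16.4 kPa

K_a = (1 − sin φ)/(1 + sin φ) = 0.2768.
σ_v = γz + q = 16.7 × 1.7 + 31 = 59.39 kPa.
σ_h = K_a σ_v = 0.2768 × 59.39 = 16.44 kPa.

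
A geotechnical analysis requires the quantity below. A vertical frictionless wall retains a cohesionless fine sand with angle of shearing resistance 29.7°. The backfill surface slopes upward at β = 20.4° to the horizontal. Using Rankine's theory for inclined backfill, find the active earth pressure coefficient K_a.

K_a = cos β · (cos β − √(cos²β − cos²φ)) / (cos β + √(cos²β − cos²φ)).
cos β = 0.9373, cos φ = 0.8686, √(cos²β − cos²φ) = 0.3521.
K_a = 0.9373 × (0.9373 − 0.3521)/(0.9373 + 0.3521) = 0.4254.

0.425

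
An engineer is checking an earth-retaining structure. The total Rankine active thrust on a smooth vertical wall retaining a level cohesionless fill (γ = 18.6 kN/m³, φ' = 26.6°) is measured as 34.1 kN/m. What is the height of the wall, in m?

3.10 m

K_a = 0.3814. P_a = ½ K_a γ H² ⇒ H = √(2P_a/(K_a γ)).
H = √(2×34.1/(0.3814×18.6)) = 3.100 m.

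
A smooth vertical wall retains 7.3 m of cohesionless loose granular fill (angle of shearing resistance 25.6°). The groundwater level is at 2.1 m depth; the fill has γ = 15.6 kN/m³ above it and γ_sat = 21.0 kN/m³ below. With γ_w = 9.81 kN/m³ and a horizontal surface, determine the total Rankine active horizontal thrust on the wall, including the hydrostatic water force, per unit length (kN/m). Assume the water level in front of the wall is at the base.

K_a = tan²(45° − φ/2) = 0.3966.
γ' = 21.0 − 9.81 = 11.19 kN/m³. Depth below WT = 5.2 m.
σ'_h at WT = K_a γ d_w = 12.99 kPa; at base = 12.99 + K_a γ' × 5.2 = 36.07 kPa.
P₁ (0–2.1 m) = ½×12.99×2.1 = 13.64. P₂ (2.1–7.3 m) = ½(12.99+36.07)×5.2 = 127.6.
P_w = ½ γ_w h₂² = 0.5×9.81×5.2² = 132.6. Total = 13.64+127.6+132.6 = 273.8 kN/m.

274 kN/m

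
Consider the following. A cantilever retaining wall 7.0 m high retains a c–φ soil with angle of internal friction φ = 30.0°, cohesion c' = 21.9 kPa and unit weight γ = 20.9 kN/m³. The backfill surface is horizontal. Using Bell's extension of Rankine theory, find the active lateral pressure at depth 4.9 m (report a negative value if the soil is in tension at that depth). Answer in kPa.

8.85 kPa

K_a = (1 − sin φ)/(1 + sin φ) = 0.3333.
σ_a = K_a γ z − 2c√K_a = 0.3333×20.9×4.9 − 2×21.9×0.5774 = 8.849 kPa.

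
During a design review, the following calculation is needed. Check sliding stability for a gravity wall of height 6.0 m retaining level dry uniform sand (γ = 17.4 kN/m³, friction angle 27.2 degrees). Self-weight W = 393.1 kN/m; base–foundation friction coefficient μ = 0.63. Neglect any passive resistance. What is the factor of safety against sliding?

K_a = tan²(45° − 27.2°/2) = 0.3726.
P_a = ½K_aγH² = 0.5×0.3726×17.4×6.0² = 116.7 kN/m, acting at H/3 = 2.000 m above the base.
FS_sliding = μW / P_a = 0.63×393.1 / 116.7 = 2.122.

2.12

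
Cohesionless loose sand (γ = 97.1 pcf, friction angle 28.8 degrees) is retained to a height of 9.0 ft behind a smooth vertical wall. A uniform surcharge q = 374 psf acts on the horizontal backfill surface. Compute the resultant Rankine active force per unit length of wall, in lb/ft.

2550 lb/ft

K_a = tan²(45° − φ/2) = 0.3498.
Soil triangle: ½ K_a γ H² = 0.5×0.3498×97.1×9.0² = 1375 lb/ft.
Surcharge rectangle: K_a q H = 0.3498×374×9.0 = 1177 lb/ft.
Total = 1375 + 1177 = 2553 lb/ft.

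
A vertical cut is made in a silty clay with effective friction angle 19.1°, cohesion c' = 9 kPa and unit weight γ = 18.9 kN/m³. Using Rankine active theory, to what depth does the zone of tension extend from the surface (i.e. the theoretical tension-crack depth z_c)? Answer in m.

1.34 m

K_a = tan²(45° − 19.1°/2) = 0.5069; √K_a = 0.7120.
The active pressure is zero where K_a γ z = 2c√K_a, so z_c = 2c/(γ√K_a) = 2×9/(18.9×0.7120) = 1.338 m.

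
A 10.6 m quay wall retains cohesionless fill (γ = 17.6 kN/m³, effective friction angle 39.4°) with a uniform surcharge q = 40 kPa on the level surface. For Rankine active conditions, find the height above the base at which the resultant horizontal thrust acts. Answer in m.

4.06 m

K_a = 0.2234.
Triangular part P₁ = ½K_aγH² = 220.9 at H/3 = 3.533 m; rectangular part P₂ = K_a q H = 94.74 at H/2 = 5.300 m.
ȳ = (P₁·3.533 + P₂·5.300)/(P₁+P₂) = 4.064 m.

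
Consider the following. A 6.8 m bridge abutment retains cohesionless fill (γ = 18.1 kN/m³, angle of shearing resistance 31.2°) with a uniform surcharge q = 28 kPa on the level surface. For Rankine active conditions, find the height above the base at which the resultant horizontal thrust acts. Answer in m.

2.62 m

K_a = 0.3175.
Triangular part P₁ = ½K_aγH² = 132.9 at H/3 = 2.267 m; rectangular part P₂ = K_a q H = 60.45 at H/2 = 3.400 m.
ȳ = (P₁·2.267 + P₂·3.400)/(P₁+P₂) = 2.621 m.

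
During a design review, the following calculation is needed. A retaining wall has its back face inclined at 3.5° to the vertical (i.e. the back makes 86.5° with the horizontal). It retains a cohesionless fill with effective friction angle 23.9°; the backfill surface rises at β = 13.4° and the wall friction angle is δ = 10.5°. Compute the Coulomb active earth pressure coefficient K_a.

0.515

K_a = sin²(α+φ) / [sin²α · sin(α−δ) · (1 + √{sin(φ+δ)sin(φ−β) / (sin(α−δ)sin(α+β))})²].
With α = 86.5°, φ = 23.9°, δ = 10.5°, β = 13.4°: K_a = 0.5151.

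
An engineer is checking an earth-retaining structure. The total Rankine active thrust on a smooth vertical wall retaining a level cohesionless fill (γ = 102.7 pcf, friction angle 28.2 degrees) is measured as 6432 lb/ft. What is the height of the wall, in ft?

18.7 ft

K_a = 0.3582. P_a = ½ K_a γ H² ⇒ H = √(2P_a/(K_a γ)).
H = √(2×6432/(0.3582×102.7)) = 18.70 ft.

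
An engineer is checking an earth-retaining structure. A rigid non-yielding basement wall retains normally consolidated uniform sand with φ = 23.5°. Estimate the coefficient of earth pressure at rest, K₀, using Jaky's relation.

0.601

K₀ = 1 − sin φ' = 1 − sin 23.5° = 0.6013.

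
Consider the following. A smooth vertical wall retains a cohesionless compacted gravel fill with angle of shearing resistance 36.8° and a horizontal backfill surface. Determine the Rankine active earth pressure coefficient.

0.251

K_a = tan²(45° − φ/2) = tan²(26.60°) = 0.2508.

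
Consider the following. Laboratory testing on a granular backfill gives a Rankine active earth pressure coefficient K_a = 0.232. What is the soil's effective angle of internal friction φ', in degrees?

K_a = tan²(45° − φ/2) ⇒ 45° − φ/2 = arctan(√0.232) = 25.72°.
φ = 2(45° − 25.72°) = 38.56°.

38.6°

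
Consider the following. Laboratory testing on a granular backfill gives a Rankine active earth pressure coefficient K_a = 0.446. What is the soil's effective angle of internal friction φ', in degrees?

K_a = tan²(45° − φ/2) ⇒ 45° − φ/2 = arctan(√0.446) = 33.74°.
φ = 2(45° − 33.74°) = 22.53°.

22.5°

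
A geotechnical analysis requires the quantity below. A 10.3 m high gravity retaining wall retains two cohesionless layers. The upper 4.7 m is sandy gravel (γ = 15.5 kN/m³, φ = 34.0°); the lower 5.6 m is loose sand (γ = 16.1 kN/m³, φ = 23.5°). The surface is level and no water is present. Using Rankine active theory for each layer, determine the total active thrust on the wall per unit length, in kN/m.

K_a1 = tan²(45°−34.0°/2) = 0.2827; K_a2 = tan²(45°−23.5°/2) = 0.4298.
Layer 1: σ at base = K_a1 γ₁ h₁ = 20.60 kPa; P₁ = ½×20.60×4.7 = 48.40.
Layer 2: σ_v at top = γ₁h₁ = 72.85; σ_h top = K_a2×72.85 = 31.31; σ_h base = K_a2×(72.85+16.1×5.6) = 70.07.
P₂ = ½(31.31+70.07)×5.6 = 283.9. Total P_a = 48.40+283.9 = 332.3 kN/m.

332 kN/m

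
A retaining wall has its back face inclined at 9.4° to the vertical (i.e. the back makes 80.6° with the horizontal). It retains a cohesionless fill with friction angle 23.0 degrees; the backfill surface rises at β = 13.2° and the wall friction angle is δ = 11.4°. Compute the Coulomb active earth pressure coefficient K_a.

0.595

K_a = sin²(α+φ) / [sin²α · sin(α−δ) · (1 + √{sin(φ+δ)sin(φ−β) / (sin(α−δ)sin(α+β))})²].
With α = 80.6°, φ = 23.0°, δ = 11.4°, β = 13.2°: K_a = 0.5949.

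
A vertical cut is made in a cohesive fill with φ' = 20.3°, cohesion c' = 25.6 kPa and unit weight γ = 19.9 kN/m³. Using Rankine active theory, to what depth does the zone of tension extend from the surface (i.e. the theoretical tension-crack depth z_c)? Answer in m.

3.69 m

K_a = tan²(45° − 20.3°/2) = 0.4849; √K_a = 0.6963.
The active pressure is zero where K_a γ z = 2c√K_a, so z_c = 2c/(γ√K_a) = 2×25.6/(19.9×0.6963) = 3.695 m.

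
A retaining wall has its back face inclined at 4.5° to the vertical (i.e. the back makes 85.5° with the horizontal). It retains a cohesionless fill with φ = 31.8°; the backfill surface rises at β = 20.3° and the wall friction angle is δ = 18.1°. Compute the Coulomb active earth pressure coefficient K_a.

K_a = sin²(α+φ) / [sin²α · sin(α−δ) · (1 + √{sin(φ+δ)sin(φ−β) / (sin(α−δ)sin(α+β))})²].
With α = 85.5°, φ = 31.8°, δ = 18.1°, β = 20.3°: K_a = 0.4302.

0.430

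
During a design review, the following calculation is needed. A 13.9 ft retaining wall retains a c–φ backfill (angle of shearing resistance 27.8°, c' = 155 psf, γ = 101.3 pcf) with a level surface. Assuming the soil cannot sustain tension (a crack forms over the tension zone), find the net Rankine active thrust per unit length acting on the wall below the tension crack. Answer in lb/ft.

K_a = 0.3639; √K_a = 0.6032.
Tension-crack depth z_c = 2c/(γ√K_a) = 2×155/(101.3×0.6032) = 5.073 ft.
σ_a at base = K_a γ H − 2c√K_a = 0.3639×101.3×13.9 − 2×155×0.6032 = 325.4 psf.
P_a = ½ × 325.4 × (H − z_c) = 0.5×325.4×8.827 = 1436 lb/ft.

1440 lb/ft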